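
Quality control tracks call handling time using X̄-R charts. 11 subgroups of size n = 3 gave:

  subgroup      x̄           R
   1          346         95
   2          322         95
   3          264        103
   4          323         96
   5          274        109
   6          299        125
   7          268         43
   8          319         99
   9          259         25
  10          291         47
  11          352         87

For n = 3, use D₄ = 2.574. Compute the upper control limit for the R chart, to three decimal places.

R̄ = (95 + 95 + 103 + 96 + 109 + 125 + 43 + 99 + 25 + 47 + 87) / 11 = 924.0000 / 11 = 84.0000
UCL_R = D₄·R̄ = 2.574 × 84.0000 = 216.2160

216.216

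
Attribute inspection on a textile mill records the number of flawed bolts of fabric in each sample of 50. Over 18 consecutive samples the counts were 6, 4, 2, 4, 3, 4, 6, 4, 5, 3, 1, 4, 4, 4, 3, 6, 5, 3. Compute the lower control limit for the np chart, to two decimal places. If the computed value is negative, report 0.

p̄ = Σdᵢ / (k·n) = 71 / (18 × 50) = 0.07889
LCL = np̄ − 3·√(np̄(1−p̄)) = 3.9444 − 3 × 1.9061 = -1.7739 → 0 (negative, so LCL = 0)

0.00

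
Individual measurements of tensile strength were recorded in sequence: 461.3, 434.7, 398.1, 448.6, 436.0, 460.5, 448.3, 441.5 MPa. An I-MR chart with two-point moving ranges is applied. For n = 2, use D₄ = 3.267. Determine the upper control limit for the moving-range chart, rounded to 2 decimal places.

Moving ranges: 26.6, 36.6, 50.5, 12.6, 24.5, 12.2, 6.8; M̄R̄ = 169.8000 / 7 = 24.2571
UCL_MR = D₄·M̄R̄ = 3.267 × 24.2571 = 79.2481

79.25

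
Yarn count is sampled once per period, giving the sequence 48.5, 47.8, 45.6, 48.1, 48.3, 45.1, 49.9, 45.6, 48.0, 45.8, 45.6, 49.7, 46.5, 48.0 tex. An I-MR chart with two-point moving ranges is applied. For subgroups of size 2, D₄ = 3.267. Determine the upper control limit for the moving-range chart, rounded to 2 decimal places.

7.92

Moving ranges: 0.7, 2.2, 2.5, 0.2, 3.2, 4.8, 4.3, 2.4, 2.2, 0.2, 4.1, 3.2, 1.5; M̄R̄ = 31.5000 / 13 = 2.4231
UCL_MR = D₄·M̄R̄ = 3.267 × 2.4231 = 7.9162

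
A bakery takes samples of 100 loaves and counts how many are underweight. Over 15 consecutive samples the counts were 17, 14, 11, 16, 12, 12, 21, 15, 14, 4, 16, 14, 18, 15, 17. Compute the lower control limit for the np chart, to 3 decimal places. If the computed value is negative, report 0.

3.867

p̄ = Σdᵢ / (k·n) = 216 / (15 × 100) = 0.14400
LCL = np̄ − 3·√(np̄(1−p̄)) = 14.4000 − 3 × 3.5109 = 3.8673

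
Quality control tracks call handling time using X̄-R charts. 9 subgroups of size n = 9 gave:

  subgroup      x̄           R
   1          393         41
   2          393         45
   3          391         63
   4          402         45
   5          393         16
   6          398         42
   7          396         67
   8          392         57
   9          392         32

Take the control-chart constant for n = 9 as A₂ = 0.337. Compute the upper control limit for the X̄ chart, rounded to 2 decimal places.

X̄̄ = (393 + 393 + 391 + 402 + 393 + 398 + 396 + 392 + 392) / 9 = 3550.0000 / 9 = 394.4444
R̄ = (41 + 45 + 63 + 45 + 16 + 42 + 67 + 57 + 32) / 9 = 408.0000 / 9 = 45.3333
UCL = X̄̄ + A₂·R̄ = 394.4444 + 0.337 × 45.3333 = 409.7218

409.72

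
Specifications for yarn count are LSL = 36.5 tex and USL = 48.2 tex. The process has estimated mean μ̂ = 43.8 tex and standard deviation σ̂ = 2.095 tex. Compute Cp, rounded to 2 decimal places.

Cp = (USL − LSL) / (6σ̂) = (48.2 − 36.5) / (6 × 2.095) = 11.7000 / 12.5700 = 0.9308

0.93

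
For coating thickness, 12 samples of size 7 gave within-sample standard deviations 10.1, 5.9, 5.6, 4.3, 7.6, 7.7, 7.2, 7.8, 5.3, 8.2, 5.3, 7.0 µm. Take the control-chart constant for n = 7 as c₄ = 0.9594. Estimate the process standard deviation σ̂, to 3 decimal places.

7.123

s̄ = (10.1 + 5.9 + 5.6 + 4.3 + 7.6 + 7.7 + 7.2 + 7.8 + 5.3 + 8.2 + 5.3 + 7.0) / 12 = 6.8333
σ̂ = s̄ / c₄ = 6.8333 / 0.9594 = 7.1225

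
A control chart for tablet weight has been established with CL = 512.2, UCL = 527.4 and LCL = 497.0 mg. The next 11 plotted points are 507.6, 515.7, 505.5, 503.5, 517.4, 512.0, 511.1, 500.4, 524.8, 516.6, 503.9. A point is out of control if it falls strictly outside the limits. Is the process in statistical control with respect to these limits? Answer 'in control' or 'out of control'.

in control

All 11 points lie within [497.0, 527.4].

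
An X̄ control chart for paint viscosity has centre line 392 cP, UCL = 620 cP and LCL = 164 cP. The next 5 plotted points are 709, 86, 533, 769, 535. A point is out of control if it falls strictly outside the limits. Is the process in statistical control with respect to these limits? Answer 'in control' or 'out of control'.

Compare each point to [164, 620]: sample 1 = 709 > UCL; sample 2 = 86 < LCL; sample 4 = 769 > UCL.

out of control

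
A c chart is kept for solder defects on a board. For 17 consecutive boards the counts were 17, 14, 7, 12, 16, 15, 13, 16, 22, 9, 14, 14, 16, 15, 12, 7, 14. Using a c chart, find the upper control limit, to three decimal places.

c̄ = (17 + 14 + 7 + 12 + 16 + 15 + 13 + 16 + 22 + 9 + 14 + 14 + 16 + 15 + 12 + 7 + 14) / 17 = 233 / 17 = 13.7059
UCL = c̄ + 3√c̄ = 13.7059 + 3 × √13.7059 = 13.7059 + 3 × 3.7021 = 24.8123

24.812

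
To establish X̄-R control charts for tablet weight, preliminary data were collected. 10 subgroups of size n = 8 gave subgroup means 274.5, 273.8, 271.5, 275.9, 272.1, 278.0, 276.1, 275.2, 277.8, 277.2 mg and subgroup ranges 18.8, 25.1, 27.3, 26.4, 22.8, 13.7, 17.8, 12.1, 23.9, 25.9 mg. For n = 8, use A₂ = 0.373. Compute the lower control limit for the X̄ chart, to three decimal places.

267.235

X̄̄ = (274.5 + 273.8 + 271.5 + 275.9 + 272.1 + 278.0 + 276.1 + 275.2 + 277.8 + 277.2) / 10 = 2752.1000 / 10 = 275.2100
R̄ = (18.8 + 25.1 + 27.3 + 26.4 + 22.8 + 13.7 + 17.8 + 12.1 + 23.9 + 25.9) / 10 = 213.8000 / 10 = 21.3800
LCL = X̄̄ − A₂·R̄ = 275.2100 − 0.373 × 21.3800 = 267.2353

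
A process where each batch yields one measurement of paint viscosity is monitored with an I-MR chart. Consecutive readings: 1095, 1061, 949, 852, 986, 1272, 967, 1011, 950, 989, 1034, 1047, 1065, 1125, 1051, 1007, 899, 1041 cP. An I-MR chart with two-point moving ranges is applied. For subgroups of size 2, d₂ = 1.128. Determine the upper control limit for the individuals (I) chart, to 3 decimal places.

1275.094

X̄ = (1095 + 1061 + 949 + 852 + 986 + 1272 + 967 + 1011 + 950 + 989 + 1034 + 1047 + 1065 + 1125 + 1051 + 1007 + 899 + 1041) / 18 = 1022.2778
Moving ranges: 34, 112, 97, 134, 286, 305, 44, 61, 39, 45, 13, 18, 60, 74, 44, 108, 142; M̄R̄ = 1616.0000 / 17 = 95.0588
UCL = X̄ + 3·M̄R̄/d₂ = 1022.2778 + 3 × 95.0588 / 1.128 = 1275.0938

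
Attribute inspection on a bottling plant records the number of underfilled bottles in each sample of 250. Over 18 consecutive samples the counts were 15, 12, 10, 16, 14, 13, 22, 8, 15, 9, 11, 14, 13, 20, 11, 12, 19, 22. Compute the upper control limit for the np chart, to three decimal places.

25.209

p̄ = Σdᵢ / (k·n) = 256 / (18 × 250) = 0.05689
UCL = np̄ + 3·√(np̄(1−p̄)) = 14.2222 + 3 × √(14.2222×0.94311) = 14.2222 + 3 × 3.6624 = 25.2094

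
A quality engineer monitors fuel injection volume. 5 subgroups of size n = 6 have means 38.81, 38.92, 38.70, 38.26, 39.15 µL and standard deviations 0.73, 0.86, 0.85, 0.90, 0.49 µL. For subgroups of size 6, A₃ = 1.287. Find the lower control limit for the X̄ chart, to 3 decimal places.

X̄̄ = (38.81 + 38.92 + 38.70 + 38.26 + 39.15) / 5 = 38.7680
s̄ = (0.73 + 0.86 + 0.85 + 0.90 + 0.49) / 5 = 0.7660
LCL = X̄̄ − A₃·s̄ = 38.7680 − 1.287 × 0.7660 = 37.7822

37.782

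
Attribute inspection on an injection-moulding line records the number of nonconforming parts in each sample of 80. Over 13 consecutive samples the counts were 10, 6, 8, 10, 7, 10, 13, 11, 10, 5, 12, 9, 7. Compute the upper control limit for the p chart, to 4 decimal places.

0.2198

p̄ = Σdᵢ / (k·n) = 118 / (13 × 80) = 0.11346
UCL = p̄ + 3·√(p̄(1−p̄)/n) = 0.11346 + 3 × √(0.11346×0.88654/80) = 0.11346 + 3 × 0.03546 = 0.21984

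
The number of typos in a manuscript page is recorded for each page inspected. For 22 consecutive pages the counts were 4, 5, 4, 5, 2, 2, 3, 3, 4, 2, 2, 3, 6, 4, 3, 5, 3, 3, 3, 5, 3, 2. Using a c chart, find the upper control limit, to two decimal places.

9.03

c̄ = (4 + 5 + 4 + 5 + 2 + 2 + 3 + 3 + 4 + 2 + 2 + 3 + 6 + 4 + 3 + 5 + 3 + 3 + 3 + 5 + 3 + 2) / 22 = 76 / 22 = 3.4545
UCL = c̄ + 3√c̄ = 3.4545 + 3 × √3.4545 = 3.4545 + 3 × 1.8586 = 9.0305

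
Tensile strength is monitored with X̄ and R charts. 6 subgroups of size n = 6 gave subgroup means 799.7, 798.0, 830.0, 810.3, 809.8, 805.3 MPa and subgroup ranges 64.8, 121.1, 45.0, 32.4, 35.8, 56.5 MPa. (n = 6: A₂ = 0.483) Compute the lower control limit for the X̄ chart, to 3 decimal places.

X̄̄ = (799.7 + 798.0 + 830.0 + 810.3 + 809.8 + 805.3) / 6 = 4853.1000 / 6 = 808.8500
R̄ = (64.8 + 121.1 + 45.0 + 32.4 + 35.8 + 56.5) / 6 = 355.6000 / 6 = 59.2667
LCL = X̄̄ − A₂·R̄ = 808.8500 − 0.483 × 59.2667 = 780.2242

780.224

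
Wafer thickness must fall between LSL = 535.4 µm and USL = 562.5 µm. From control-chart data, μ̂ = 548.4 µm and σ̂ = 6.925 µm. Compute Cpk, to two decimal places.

Cpu = (USL − μ̂) / (3σ̂) = (562.5 − 548.4) / (3 × 6.925) = 0.6787; Cpl = (μ̂ − LSL) / (3σ̂) = (548.4 − 535.4) / (3 × 6.925) = 0.6258; Cpk = min(Cpu, Cpl) = 0.6258

0.63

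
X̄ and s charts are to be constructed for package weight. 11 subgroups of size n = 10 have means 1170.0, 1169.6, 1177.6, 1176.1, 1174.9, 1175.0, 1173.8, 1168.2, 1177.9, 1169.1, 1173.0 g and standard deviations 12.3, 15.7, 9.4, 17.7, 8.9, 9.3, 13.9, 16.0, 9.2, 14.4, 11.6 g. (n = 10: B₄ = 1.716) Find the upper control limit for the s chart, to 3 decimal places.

s̄ = (12.3 + 15.7 + 9.4 + 17.7 + 8.9 + 9.3 + 13.9 + 16.0 + 9.2 + 14.4 + 11.6) / 11 = 12.5818
UCL_s = B₄·s̄ = 1.716 × 12.5818 = 21.5904

21.590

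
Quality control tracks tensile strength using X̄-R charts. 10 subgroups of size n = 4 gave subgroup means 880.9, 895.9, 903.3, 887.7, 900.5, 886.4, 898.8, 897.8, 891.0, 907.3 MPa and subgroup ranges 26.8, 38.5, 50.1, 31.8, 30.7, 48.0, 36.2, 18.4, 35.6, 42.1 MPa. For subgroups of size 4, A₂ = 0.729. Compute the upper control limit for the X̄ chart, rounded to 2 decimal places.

X̄̄ = (880.9 + 895.9 + 903.3 + 887.7 + 900.5 + 886.4 + 898.8 + 897.8 + 891.0 + 907.3) / 10 = 8949.6000 / 10 = 894.9600
R̄ = (26.8 + 38.5 + 50.1 + 31.8 + 30.7 + 48.0 + 36.2 + 18.4 + 35.6 + 42.1) / 10 = 358.2000 / 10 = 35.8200
UCL = X̄̄ + A₂·R̄ = 894.9600 + 0.729 × 35.8200 = 921.0728

921.07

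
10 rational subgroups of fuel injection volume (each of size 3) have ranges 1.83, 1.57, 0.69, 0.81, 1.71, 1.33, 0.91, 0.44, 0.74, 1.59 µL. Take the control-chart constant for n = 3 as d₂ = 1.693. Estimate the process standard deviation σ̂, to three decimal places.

0.686

R̄ = (1.83 + 1.57 + 0.69 + 0.81 + 1.71 + 1.33 + 0.91 + 0.44 + 0.74 + 1.59) / 10 = 1.1620
σ̂ = R̄ / d₂ = 1.1620 / 1.693 = 0.6864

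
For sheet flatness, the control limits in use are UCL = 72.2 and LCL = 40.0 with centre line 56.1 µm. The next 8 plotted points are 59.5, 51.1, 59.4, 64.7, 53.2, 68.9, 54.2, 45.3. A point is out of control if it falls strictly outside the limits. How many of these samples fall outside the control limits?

0

All 8 points lie within [40.0, 72.2].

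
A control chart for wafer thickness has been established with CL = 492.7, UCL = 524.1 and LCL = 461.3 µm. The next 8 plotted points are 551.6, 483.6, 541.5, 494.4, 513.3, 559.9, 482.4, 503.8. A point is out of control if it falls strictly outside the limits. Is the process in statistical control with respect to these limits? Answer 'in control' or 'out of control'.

Compare each point to [461.3, 524.1]: sample 1 = 551.6 > UCL; sample 3 = 541.5 > UCL; sample 6 = 559.9 > UCL.

out of control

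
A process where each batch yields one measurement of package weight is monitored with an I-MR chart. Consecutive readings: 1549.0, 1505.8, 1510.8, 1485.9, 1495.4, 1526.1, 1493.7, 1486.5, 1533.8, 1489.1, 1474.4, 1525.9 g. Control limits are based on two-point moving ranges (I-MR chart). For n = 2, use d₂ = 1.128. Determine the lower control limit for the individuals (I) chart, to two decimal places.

X̄ = (1549.0 + 1505.8 + 1510.8 + 1485.9 + 1495.4 + 1526.1 + 1493.7 + 1486.5 + 1533.8 + 1489.1 + 1474.4 + 1525.9) / 12 = 1506.3667
Moving ranges: 43.2, 5.0, 24.9, 9.5, 30.7, 32.4, 7.2, 47.3, 44.7, 14.7, 51.5; M̄R̄ = 311.1000 / 11 = 28.2818
LCL = X̄ − 3·M̄R̄/d₂ = 1506.3667 − 3 × 28.2818 / 1.128 = 1431.1491

1431.15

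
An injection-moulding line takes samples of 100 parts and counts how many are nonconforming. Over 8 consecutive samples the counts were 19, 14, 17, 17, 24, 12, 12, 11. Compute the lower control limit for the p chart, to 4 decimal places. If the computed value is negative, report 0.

p̄ = Σdᵢ / (k·n) = 126 / (8 × 100) = 0.15750
LCL = p̄ − 3·√(p̄(1−p̄)/n) = 0.15750 − 3 × 0.03643 = 0.04822

0.0482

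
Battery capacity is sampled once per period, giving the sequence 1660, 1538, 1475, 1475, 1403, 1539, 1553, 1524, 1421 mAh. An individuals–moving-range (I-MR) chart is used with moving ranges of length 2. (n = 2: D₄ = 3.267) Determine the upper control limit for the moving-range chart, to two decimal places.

Moving ranges: 122, 63, 0, 72, 136, 14, 29, 103; M̄R̄ = 539.0000 / 8 = 67.3750
UCL_MR = D₄·M̄R̄ = 3.267 × 67.3750 = 220.1141

220.11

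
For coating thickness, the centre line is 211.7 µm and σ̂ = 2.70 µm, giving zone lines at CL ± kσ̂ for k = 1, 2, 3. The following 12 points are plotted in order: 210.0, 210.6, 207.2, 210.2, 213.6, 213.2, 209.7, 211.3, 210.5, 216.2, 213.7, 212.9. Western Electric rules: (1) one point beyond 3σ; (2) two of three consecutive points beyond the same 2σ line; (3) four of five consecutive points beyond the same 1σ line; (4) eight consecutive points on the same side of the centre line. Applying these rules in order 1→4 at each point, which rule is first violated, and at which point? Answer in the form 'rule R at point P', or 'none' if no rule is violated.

Zone of each point (C = within 1σ̂, B = 1σ̂–2σ̂, A = 2σ̂–3σ̂, * = beyond 3σ̂; sign = side of CL): 1:-C, 2:-C, 3:-B, 4:-C, 5:+C, 6:+C, 7:-C, 8:-C, 9:-C, 10:+B, 11:+C, 12:+C
No rule fires across all 12 points.

none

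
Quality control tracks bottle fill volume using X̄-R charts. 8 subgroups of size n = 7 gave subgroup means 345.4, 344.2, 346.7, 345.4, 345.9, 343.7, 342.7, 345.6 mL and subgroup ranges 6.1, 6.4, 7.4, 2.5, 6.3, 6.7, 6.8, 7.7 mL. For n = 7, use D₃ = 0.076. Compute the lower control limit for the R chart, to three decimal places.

R̄ = (6.1 + 6.4 + 7.4 + 2.5 + 6.3 + 6.7 + 6.8 + 7.7) / 8 = 49.9000 / 8 = 6.2375
LCL_R = D₃·R̄ = 0.076 × 6.2375 = 0.4740

0.474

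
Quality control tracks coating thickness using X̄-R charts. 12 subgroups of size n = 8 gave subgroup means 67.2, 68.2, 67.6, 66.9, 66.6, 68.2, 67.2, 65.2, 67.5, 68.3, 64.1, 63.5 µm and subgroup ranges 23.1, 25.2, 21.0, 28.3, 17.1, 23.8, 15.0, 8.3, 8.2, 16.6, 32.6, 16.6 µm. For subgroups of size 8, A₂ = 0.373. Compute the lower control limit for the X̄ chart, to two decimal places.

59.38

X̄̄ = (67.2 + 68.2 + 67.6 + 66.9 + 66.6 + 68.2 + 67.2 + 65.2 + 67.5 + 68.3 + 64.1 + 63.5) / 12 = 800.5000 / 12 = 66.7083
R̄ = (23.1 + 25.2 + 21.0 + 28.3 + 17.1 + 23.8 + 15.0 + 8.3 + 8.2 + 16.6 + 32.6 + 16.6) / 12 = 235.8000 / 12 = 19.6500
LCL = X̄̄ − A₂·R̄ = 66.7083 − 0.373 × 19.6500 = 59.3789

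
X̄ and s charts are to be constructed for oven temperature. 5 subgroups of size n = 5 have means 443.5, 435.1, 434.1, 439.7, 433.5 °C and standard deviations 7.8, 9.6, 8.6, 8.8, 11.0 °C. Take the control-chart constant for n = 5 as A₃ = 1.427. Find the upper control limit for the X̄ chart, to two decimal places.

450.25

X̄̄ = (443.5 + 435.1 + 434.1 + 439.7 + 433.5) / 5 = 437.1800
s̄ = (7.8 + 9.6 + 8.6 + 8.8 + 11.0) / 5 = 9.1600
UCL = X̄̄ + A₃·s̄ = 437.1800 + 1.427 × 9.1600 = 450.2513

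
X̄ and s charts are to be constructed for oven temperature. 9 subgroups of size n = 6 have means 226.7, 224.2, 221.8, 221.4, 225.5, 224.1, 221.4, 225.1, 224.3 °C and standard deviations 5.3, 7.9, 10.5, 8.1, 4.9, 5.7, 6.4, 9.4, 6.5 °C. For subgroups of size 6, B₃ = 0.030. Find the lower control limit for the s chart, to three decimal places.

0.216

s̄ = (5.3 + 7.9 + 10.5 + 8.1 + 4.9 + 5.7 + 6.4 + 9.4 + 6.5) / 9 = 7.1889
LCL_s = B₃·s̄ = 0.030 × 7.1889 = 0.2157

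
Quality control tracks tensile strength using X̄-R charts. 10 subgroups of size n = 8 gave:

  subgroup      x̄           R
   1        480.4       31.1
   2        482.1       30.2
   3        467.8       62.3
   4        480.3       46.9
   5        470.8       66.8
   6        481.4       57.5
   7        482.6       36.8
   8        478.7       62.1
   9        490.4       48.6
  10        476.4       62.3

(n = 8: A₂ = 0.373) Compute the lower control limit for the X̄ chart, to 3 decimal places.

X̄̄ = (480.4 + 482.1 + 467.8 + 480.3 + 470.8 + 481.4 + 482.6 + 478.7 + 490.4 + 476.4) / 10 = 4790.9000 / 10 = 479.0900
R̄ = (31.1 + 30.2 + 62.3 + 46.9 + 66.8 + 57.5 + 36.8 + 62.1 + 48.6 + 62.3) / 10 = 504.6000 / 10 = 50.4600
LCL = X̄̄ − A₂·R̄ = 479.0900 − 0.373 × 50.4600 = 460.2684

460.268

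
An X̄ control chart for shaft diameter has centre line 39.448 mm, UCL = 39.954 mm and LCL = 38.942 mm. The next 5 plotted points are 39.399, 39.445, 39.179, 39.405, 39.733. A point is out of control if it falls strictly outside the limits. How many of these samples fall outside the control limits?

0

All 5 points lie within [38.942, 39.954].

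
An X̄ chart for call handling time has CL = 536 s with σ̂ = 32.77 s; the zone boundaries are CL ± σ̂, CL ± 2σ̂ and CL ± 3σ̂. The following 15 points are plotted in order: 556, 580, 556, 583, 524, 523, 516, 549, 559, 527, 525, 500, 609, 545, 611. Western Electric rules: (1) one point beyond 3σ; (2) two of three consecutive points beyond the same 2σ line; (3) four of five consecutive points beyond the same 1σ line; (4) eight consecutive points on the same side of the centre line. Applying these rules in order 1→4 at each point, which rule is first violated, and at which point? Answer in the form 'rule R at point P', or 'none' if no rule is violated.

Zone of each point (C = within 1σ̂, B = 1σ̂–2σ̂, A = 2σ̂–3σ̂, * = beyond 3σ̂; sign = side of CL): 1:+C, 2:+B, 3:+C, 4:+B, 5:-C, 6:-C, 7:-C, 8:+C, 9:+C, 10:-C, 11:-C, 12:-B, 13:+A, 14:+C, 15:+A
Rule 2 (two of three consecutive points beyond the same 2σ limit) is satisfied at point 15.

rule 2 at point 15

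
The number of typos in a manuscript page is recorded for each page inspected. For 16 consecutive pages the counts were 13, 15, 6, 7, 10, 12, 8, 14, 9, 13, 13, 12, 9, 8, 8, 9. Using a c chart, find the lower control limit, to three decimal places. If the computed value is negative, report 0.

0.712

c̄ = (13 + 15 + 6 + 7 + 10 + 12 + 8 + 14 + 9 + 13 + 13 + 12 + 9 + 8 + 8 + 9) / 16 = 166 / 16 = 10.3750
LCL = c̄ − 3√c̄ = 10.3750 − 3 × 3.2210 = 0.7119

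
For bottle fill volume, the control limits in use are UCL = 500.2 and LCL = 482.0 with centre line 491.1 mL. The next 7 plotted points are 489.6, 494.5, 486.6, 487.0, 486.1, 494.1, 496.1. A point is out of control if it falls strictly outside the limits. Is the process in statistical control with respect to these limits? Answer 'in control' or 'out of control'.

All 7 points lie within [482.0, 500.2].

in control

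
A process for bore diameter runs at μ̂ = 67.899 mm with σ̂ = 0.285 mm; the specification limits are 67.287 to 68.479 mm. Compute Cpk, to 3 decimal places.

Cpu = (USL − μ̂) / (3σ̂) = (68.479 − 67.899) / (3 × 0.285) = 0.6784; Cpl = (μ̂ − LSL) / (3σ̂) = (67.899 − 67.287) / (3 × 0.285) = 0.7158; Cpk = min(Cpu, Cpl) = 0.6784

0.678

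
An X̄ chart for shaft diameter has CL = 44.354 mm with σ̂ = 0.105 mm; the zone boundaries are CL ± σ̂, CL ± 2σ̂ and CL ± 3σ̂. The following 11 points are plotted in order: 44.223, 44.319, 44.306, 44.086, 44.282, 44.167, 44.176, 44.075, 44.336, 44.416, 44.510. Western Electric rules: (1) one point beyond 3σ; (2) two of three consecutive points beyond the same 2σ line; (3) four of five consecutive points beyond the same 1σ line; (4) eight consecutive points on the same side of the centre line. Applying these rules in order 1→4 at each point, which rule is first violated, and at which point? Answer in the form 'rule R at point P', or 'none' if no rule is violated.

rule 3 at point 8

Zone of each point (C = within 1σ̂, B = 1σ̂–2σ̂, A = 2σ̂–3σ̂, * = beyond 3σ̂; sign = side of CL): 1:-B, 2:-C, 3:-C, 4:-A, 5:-C, 6:-B, 7:-B, 8:-A, 9:-C, 10:+C, 11:+B
Rule 3 (four of five consecutive points beyond the same 1σ limit) is satisfied at point 8.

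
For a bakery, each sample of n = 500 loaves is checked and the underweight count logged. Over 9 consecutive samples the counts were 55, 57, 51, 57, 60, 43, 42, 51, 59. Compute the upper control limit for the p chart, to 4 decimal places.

0.1468

p̄ = Σdᵢ / (k·n) = 475 / (9 × 500) = 0.10556
UCL = p̄ + 3·√(p̄(1−p̄)/n) = 0.10556 + 3 × √(0.10556×0.89444/500) = 0.10556 + 3 × 0.01374 = 0.14678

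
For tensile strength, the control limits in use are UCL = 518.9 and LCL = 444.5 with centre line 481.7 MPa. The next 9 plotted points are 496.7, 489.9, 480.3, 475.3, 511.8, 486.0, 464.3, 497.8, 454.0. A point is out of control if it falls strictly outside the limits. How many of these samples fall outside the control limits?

All 9 points lie within [444.5, 518.9].

0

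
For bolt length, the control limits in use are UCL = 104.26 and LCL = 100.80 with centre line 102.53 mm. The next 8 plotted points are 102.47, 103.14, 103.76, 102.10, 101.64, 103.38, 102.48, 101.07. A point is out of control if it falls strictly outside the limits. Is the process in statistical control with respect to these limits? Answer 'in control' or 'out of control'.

All 8 points lie within [100.80, 104.26].

in control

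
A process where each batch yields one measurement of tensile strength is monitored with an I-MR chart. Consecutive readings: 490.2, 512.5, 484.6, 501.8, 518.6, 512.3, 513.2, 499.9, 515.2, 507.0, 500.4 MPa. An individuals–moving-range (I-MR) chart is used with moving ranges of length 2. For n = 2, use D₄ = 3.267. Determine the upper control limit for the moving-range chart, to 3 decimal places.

Moving ranges: 22.3, 27.9, 17.2, 16.8, 6.3, 0.9, 13.3, 15.3, 8.2, 6.6; M̄R̄ = 134.8000 / 10 = 13.4800
UCL_MR = D₄·M̄R̄ = 3.267 × 13.4800 = 44.0392

44.039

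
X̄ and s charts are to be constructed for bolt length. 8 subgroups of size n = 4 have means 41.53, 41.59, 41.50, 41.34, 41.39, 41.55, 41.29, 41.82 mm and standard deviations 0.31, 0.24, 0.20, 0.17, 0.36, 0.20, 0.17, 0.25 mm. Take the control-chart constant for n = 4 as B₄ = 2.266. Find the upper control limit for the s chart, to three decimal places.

s̄ = (0.31 + 0.24 + 0.20 + 0.17 + 0.36 + 0.20 + 0.17 + 0.25) / 8 = 0.2375
UCL_s = B₄·s̄ = 2.266 × 0.2375 = 0.5382

0.538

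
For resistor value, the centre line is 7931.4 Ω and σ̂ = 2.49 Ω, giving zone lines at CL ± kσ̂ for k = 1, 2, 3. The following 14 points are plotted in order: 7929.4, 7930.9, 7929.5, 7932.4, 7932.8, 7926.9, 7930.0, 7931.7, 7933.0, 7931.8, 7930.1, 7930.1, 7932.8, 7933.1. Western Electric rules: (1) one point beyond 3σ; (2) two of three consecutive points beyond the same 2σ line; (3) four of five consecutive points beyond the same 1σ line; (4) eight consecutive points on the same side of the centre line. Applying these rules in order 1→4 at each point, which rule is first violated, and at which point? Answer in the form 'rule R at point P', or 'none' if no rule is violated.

Zone of each point (C = within 1σ̂, B = 1σ̂–2σ̂, A = 2σ̂–3σ̂, * = beyond 3σ̂; sign = side of CL): 1:-C, 2:-C, 3:-C, 4:+C, 5:+C, 6:-B, 7:-C, 8:+C, 9:+C, 10:+C, 11:-C, 12:-C, 13:+C, 14:+C
No rule fires across all 14 points.

none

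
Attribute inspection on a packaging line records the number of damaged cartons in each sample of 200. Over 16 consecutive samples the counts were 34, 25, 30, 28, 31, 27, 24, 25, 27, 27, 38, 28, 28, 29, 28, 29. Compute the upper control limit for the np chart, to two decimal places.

p̄ = Σdᵢ / (k·n) = 458 / (16 × 200) = 0.14313
UCL = np̄ + 3·√(np̄(1−p̄)) = 28.6250 + 3 × √(28.6250×0.85688) = 28.6250 + 3 × 4.9526 = 43.4827

43.48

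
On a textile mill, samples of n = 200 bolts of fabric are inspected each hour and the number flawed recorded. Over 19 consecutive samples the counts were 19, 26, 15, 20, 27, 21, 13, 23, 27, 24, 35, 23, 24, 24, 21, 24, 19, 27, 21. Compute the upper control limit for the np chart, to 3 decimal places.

p̄ = Σdᵢ / (k·n) = 433 / (19 × 200) = 0.11395
UCL = np̄ + 3·√(np̄(1−p̄)) = 22.7895 + 3 × √(22.7895×0.88605) = 22.7895 + 3 × 4.4936 = 36.2704

36.270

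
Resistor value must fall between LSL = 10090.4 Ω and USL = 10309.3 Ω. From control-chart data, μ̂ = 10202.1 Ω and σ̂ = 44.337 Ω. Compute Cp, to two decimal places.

0.82

Cp = (USL − LSL) / (6σ̂) = (10309.3 − 10090.4) / (6 × 44.337) = 218.9000 / 266.0220 = 0.8229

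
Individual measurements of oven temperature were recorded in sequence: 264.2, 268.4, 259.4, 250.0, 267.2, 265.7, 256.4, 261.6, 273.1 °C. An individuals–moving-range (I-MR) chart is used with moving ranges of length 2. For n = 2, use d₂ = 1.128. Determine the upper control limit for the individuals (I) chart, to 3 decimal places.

285.263

X̄ = (264.2 + 268.4 + 259.4 + 250.0 + 267.2 + 265.7 + 256.4 + 261.6 + 273.1) / 9 = 262.8889
Moving ranges: 4.2, 9.0, 9.4, 17.2, 1.5, 9.3, 5.2, 11.5; M̄R̄ = 67.3000 / 8 = 8.4125
UCL = X̄ + 3·M̄R̄/d₂ = 262.8889 + 3 × 8.4125 / 1.128 = 285.2626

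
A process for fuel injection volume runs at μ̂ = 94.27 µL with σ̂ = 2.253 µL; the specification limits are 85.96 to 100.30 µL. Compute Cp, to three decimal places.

1.061

Cp = (USL − LSL) / (6σ̂) = (100.30 − 85.96) / (6 × 2.253) = 14.3400 / 13.5180 = 1.0608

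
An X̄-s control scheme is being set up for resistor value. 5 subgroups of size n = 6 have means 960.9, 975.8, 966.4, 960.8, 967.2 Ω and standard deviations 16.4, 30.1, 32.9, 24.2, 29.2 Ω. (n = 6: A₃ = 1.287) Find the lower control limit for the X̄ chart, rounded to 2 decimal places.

932.04

X̄̄ = (960.9 + 975.8 + 966.4 + 960.8 + 967.2) / 5 = 966.2200
s̄ = (16.4 + 30.1 + 32.9 + 24.2 + 29.2) / 5 = 26.5600
LCL = X̄̄ − A₃·s̄ = 966.2200 − 1.287 × 26.5600 = 932.0373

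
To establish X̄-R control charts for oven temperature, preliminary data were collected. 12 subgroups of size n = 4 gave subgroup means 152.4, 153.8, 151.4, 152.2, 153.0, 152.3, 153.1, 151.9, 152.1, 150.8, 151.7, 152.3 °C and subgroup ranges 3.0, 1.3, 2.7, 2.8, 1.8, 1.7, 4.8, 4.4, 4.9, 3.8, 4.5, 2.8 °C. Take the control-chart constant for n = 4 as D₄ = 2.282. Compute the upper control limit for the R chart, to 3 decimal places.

7.321

R̄ = (3.0 + 1.3 + 2.7 + 2.8 + 1.8 + 1.7 + 4.8 + 4.4 + 4.9 + 3.8 + 4.5 + 2.8) / 12 = 38.5000 / 12 = 3.2083
UCL_R = D₄·R̄ = 2.282 × 3.2083 = 7.3214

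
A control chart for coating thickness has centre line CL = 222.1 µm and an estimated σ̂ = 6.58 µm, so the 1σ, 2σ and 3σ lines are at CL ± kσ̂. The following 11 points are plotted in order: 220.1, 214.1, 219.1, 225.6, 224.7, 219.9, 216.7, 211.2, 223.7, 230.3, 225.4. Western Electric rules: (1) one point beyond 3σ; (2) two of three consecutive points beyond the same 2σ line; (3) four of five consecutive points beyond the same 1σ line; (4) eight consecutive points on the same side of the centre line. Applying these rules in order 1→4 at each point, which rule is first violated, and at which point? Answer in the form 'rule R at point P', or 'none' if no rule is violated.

none

Zone of each point (C = within 1σ̂, B = 1σ̂–2σ̂, A = 2σ̂–3σ̂, * = beyond 3σ̂; sign = side of CL): 1:-C, 2:-B, 3:-C, 4:+C, 5:+C, 6:-C, 7:-C, 8:-B, 9:+C, 10:+B, 11:+C
No rule fires across all 11 points.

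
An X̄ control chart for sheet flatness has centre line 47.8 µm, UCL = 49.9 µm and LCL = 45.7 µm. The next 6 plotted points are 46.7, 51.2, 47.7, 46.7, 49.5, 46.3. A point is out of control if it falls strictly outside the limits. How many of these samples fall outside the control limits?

1

Compare each point to [45.7, 49.9]: sample 2 = 51.2 > UCL.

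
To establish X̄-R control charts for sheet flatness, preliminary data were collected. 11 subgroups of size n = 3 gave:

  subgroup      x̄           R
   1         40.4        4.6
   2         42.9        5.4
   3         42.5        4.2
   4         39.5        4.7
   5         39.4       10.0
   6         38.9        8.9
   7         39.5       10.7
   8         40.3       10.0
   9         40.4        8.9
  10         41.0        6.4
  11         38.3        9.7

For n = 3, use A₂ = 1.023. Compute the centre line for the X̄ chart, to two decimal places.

40.28

X̄̄ = (40.4 + 42.9 + 42.5 + 39.5 + 39.4 + 38.9 + 39.5 + 40.3 + 40.4 + 41.0 + 38.3) / 11 = 443.1000 / 11 = 40.2818
CL = X̄̄ = 40.2818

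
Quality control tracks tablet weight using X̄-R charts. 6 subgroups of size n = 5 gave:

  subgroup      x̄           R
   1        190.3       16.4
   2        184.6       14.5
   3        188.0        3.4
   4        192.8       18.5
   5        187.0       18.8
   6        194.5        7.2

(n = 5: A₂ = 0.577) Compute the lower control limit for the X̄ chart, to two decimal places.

X̄̄ = (190.3 + 184.6 + 188.0 + 192.8 + 187.0 + 194.5) / 6 = 1137.2000 / 6 = 189.5333
R̄ = (16.4 + 14.5 + 3.4 + 18.5 + 18.8 + 7.2) / 6 = 78.8000 / 6 = 13.1333
LCL = X̄̄ − A₂·R̄ = 189.5333 − 0.577 × 13.1333 = 181.9554

181.96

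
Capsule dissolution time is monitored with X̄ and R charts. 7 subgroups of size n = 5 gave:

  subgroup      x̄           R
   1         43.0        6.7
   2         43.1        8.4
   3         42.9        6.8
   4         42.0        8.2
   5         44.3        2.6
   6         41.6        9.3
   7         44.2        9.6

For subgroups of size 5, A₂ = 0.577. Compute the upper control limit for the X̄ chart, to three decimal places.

47.268

X̄̄ = (43.0 + 43.1 + 42.9 + 42.0 + 44.3 + 41.6 + 44.2) / 7 = 301.1000 / 7 = 43.0143
R̄ = (6.7 + 8.4 + 6.8 + 8.2 + 2.6 + 9.3 + 9.6) / 7 = 51.6000 / 7 = 7.3714
UCL = X̄̄ + A₂·R̄ = 43.0143 + 0.577 × 7.3714 = 47.2676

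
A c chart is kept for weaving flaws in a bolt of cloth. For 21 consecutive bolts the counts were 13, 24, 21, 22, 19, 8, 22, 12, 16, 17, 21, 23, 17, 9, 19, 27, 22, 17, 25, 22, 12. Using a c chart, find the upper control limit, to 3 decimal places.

31.371

c̄ = (13 + 24 + 21 + 22 + 19 + 8 + 22 + 12 + 16 + 17 + 21 + 23 + 17 + 9 + 19 + 27 + 22 + 17 + 25 + 22 + 12) / 21 = 388 / 21 = 18.4762
UCL = c̄ + 3√c̄ = 18.4762 + 3 × √18.4762 = 18.4762 + 3 × 4.2984 = 31.3714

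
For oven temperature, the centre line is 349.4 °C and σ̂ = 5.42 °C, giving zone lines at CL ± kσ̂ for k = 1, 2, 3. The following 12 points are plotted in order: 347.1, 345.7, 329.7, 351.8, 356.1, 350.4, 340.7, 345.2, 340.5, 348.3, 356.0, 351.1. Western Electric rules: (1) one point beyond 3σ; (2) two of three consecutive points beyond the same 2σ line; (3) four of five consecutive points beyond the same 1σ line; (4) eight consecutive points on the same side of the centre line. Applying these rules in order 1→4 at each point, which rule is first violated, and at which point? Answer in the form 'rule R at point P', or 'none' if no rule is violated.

rule 1 at point 3

Zone of each point (C = within 1σ̂, B = 1σ̂–2σ̂, A = 2σ̂–3σ̂, * = beyond 3σ̂; sign = side of CL): 1:-C, 2:-C, 3:-*, 4:+C, 5:+B, 6:+C, 7:-B, 8:-C, 9:-B, 10:-C, 11:+B, 12:+C
Rule 1 (one point beyond the 3σ limits) is satisfied at point 3.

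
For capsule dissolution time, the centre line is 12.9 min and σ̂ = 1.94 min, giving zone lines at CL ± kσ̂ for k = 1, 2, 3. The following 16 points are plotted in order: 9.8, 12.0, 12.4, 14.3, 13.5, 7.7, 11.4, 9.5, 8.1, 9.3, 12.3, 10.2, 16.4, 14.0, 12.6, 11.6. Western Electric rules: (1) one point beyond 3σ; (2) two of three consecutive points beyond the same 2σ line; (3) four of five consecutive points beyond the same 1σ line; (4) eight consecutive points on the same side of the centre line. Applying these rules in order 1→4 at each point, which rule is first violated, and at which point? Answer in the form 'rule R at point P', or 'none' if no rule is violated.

Zone of each point (C = within 1σ̂, B = 1σ̂–2σ̂, A = 2σ̂–3σ̂, * = beyond 3σ̂; sign = side of CL): 1:-B, 2:-C, 3:-C, 4:+C, 5:+C, 6:-A, 7:-C, 8:-B, 9:-A, 10:-B, 11:-C, 12:-B, 13:+B, 14:+C, 15:-C, 16:-C
Rule 3 (four of five consecutive points beyond the same 1σ limit) is satisfied at point 10.

rule 3 at point 10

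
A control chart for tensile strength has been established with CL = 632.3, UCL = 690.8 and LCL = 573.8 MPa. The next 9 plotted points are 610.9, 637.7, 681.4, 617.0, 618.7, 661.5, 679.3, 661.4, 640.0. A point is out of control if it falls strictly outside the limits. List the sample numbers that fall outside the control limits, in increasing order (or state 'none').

none

All 9 points lie within [573.8, 690.8].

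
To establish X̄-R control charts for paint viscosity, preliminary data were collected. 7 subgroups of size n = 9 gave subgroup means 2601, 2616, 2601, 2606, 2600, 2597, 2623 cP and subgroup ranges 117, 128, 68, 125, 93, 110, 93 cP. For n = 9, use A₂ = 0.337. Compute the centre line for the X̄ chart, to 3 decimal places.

2606.286

X̄̄ = (2601 + 2616 + 2601 + 2606 + 2600 + 2597 + 2623) / 7 = 18244.0000 / 7 = 2606.2857
CL = X̄̄ = 2606.2857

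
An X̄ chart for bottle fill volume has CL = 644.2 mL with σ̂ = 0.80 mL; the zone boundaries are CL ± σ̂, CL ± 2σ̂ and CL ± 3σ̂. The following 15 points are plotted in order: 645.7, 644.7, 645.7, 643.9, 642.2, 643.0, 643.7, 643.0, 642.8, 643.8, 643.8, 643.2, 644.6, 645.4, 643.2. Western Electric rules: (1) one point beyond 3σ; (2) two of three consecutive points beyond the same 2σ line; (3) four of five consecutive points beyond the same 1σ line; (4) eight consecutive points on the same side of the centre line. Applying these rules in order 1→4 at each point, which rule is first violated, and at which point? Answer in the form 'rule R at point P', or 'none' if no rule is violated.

rule 3 at point 9

Zone of each point (C = within 1σ̂, B = 1σ̂–2σ̂, A = 2σ̂–3σ̂, * = beyond 3σ̂; sign = side of CL): 1:+B, 2:+C, 3:+B, 4:-C, 5:-A, 6:-B, 7:-C, 8:-B, 9:-B, 10:-C, 11:-C, 12:-B, 13:+C, 14:+B, 15:-B
Rule 3 (four of five consecutive points beyond the same 1σ limit) is satisfied at point 9.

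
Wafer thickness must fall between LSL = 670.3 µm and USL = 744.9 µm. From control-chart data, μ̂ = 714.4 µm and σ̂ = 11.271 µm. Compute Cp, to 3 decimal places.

1.103

Cp = (USL − LSL) / (6σ̂) = (744.9 − 670.3) / (6 × 11.271) = 74.6000 / 67.6260 = 1.1031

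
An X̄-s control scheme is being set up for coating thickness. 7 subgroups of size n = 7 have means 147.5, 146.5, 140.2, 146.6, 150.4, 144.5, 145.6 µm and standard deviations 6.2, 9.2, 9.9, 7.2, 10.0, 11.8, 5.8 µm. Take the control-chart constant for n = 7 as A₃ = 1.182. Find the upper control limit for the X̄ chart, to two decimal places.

156.05

X̄̄ = (147.5 + 146.5 + 140.2 + 146.6 + 150.4 + 144.5 + 145.6) / 7 = 145.9000
s̄ = (6.2 + 9.2 + 9.9 + 7.2 + 10.0 + 11.8 + 5.8) / 7 = 8.5857
UCL = X̄̄ + A₃·s̄ = 145.9000 + 1.182 × 8.5857 = 156.0483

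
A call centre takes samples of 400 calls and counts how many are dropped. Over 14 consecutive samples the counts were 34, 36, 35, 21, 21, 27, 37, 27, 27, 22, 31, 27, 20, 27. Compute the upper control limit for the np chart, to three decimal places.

p̄ = Σdᵢ / (k·n) = 392 / (14 × 400) = 0.07000
UCL = np̄ + 3·√(np̄(1−p̄)) = 28.0000 + 3 × √(28.0000×0.93000) = 28.0000 + 3 × 5.1029 = 43.3088

43.309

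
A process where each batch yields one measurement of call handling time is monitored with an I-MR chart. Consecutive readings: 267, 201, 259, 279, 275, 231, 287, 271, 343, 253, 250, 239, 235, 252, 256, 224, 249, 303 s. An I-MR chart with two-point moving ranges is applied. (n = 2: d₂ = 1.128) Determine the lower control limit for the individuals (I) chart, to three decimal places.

169.554

X̄ = (267 + 201 + 259 + 279 + 275 + 231 + 287 + 271 + 343 + 253 + 250 + 239 + 235 + 252 + 256 + 224 + 249 + 303) / 18 = 259.6667
Moving ranges: 66, 58, 20, 4, 44, 56, 16, 72, 90, 3, 11, 4, 17, 4, 32, 25, 54; M̄R̄ = 576.0000 / 17 = 33.8824
LCL = X̄ − 3·M̄R̄/d₂ = 259.6667 − 3 × 33.8824 / 1.128 = 169.5540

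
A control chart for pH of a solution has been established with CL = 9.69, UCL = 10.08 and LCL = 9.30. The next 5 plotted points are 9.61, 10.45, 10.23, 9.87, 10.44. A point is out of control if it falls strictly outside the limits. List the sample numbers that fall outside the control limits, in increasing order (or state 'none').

Compare each point to [9.30, 10.08]: sample 2 = 10.45 > UCL; sample 3 = 10.23 > UCL; sample 5 = 10.44 > UCL.

2, 3, 5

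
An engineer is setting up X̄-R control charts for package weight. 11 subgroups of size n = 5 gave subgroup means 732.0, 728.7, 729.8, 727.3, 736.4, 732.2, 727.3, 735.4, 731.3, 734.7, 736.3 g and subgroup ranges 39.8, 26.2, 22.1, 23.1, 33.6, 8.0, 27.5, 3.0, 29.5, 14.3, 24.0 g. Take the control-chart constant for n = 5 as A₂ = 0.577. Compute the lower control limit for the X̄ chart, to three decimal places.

X̄̄ = (732.0 + 728.7 + 729.8 + 727.3 + 736.4 + 732.2 + 727.3 + 735.4 + 731.3 + 734.7 + 736.3) / 11 = 8051.4000 / 11 = 731.9455
R̄ = (39.8 + 26.2 + 22.1 + 23.1 + 33.6 + 8.0 + 27.5 + 3.0 + 29.5 + 14.3 + 24.0) / 11 = 251.1000 / 11 = 22.8273
LCL = X̄̄ − A₂·R̄ = 731.9455 − 0.577 × 22.8273 = 718.7741

718.774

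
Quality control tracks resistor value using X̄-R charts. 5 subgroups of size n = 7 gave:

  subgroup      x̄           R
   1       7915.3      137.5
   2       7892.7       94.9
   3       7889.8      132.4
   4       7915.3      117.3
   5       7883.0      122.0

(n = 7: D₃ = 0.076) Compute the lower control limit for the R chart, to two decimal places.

9.18

R̄ = (137.5 + 94.9 + 132.4 + 117.3 + 122.0) / 5 = 604.1000 / 5 = 120.8200
LCL_R = D₃·R̄ = 0.076 × 120.8200 = 9.1823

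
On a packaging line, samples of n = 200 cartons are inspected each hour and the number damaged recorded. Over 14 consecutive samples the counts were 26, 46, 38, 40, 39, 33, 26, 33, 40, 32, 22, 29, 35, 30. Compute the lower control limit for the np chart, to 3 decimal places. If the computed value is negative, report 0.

p̄ = Σdᵢ / (k·n) = 469 / (14 × 200) = 0.16750
LCL = np̄ − 3·√(np̄(1−p̄)) = 33.5000 − 3 × 5.2810 = 17.6571

17.657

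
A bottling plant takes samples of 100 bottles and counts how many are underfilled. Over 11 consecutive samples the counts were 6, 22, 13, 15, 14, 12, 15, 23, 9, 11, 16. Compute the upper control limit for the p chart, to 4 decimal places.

0.2465

p̄ = Σdᵢ / (k·n) = 156 / (11 × 100) = 0.14182
UCL = p̄ + 3·√(p̄(1−p̄)/n) = 0.14182 + 3 × √(0.14182×0.85818/100) = 0.14182 + 3 × 0.03489 = 0.24648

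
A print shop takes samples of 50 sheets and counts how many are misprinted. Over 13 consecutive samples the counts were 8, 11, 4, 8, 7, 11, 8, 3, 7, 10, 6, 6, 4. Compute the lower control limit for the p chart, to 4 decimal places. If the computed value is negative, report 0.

0.0000

p̄ = Σdᵢ / (k·n) = 93 / (13 × 50) = 0.14308
LCL = p̄ − 3·√(p̄(1−p̄)/n) = 0.14308 − 3 × 0.04952 = -0.00548 → 0 (negative, so LCL = 0)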